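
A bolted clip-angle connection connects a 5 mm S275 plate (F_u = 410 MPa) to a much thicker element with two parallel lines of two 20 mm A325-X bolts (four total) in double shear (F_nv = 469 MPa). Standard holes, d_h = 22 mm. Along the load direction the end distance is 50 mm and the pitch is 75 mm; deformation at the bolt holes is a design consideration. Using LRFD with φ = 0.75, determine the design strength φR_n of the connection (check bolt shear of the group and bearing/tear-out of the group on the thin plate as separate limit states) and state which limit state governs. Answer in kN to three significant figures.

292 kN (bearing governs)

Bolt shear: A_b = π·20²/4 = 314.2 mm²; R_n = 469 × 314.2 × 4 × 2 / 1000 = 1179 kN → 0.75 × 1179 = 884 kN.
Bearing (1.2 l_c t F_u ≤ 2.4 d t F_u): upper limit = 2.4·20·5·410 / 1000 = 98.4 kN.
  Edge l_c = 50 − 22/2 = 39 → r_n = 95.94 kN; interior l_c = 75 − 22 = 53 → r_n = 98.4 kN.
  R_n,bearing = 2·95.94 + 2·98.4 = 388.7 kN → 0.75 × 388.7 = 292 kN.
Bearing governs: 292 kN.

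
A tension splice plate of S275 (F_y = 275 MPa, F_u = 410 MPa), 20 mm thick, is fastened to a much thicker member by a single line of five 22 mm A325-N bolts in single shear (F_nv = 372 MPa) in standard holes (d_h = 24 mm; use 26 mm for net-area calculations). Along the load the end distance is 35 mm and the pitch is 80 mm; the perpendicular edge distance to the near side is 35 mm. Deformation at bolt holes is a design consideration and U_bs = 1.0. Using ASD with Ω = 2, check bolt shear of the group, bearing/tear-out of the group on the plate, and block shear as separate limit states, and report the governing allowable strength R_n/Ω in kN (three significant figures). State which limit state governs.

354 kN (bolt shear governs)

Bolt shear: A_b = π·22²/4 = 380.1 mm²; R_n = 372 × 380.1 × 5 × 1 / 1000 = 707 kN → 707 / 2 = 354 kN.
Bearing: edge l_c = 23, r_n = 226.3 kN; interior l_c = 56, r_n = 433 kN; R_n = 226.3 + 4·433 = 1958 kN → 979 kN.
Block shear: A_gv = 7100, A_nv = 4760, A_nt = 440 mm²; R_n = min(0.6F_uA_nv, 0.6F_yA_gv) + U_bs·F_u·A_nt = 1351 kN → 676 kN.
Bolt shear governs: 354 kN.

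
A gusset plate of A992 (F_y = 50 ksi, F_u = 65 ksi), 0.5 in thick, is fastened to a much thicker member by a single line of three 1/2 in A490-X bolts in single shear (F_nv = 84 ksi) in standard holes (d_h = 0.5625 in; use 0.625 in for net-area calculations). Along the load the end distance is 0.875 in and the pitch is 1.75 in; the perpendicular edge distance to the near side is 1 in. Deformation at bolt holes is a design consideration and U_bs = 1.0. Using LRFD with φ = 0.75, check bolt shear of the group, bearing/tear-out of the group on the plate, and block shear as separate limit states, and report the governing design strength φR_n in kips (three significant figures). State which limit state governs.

37.1 kips (bolt shear governs)

Bolt shear: A_b = π·0.5²/4 = 0.1963 in²; R_n = 84 × 0.1963 × 3 × 1 = 49.48 kips → 0.75 × 49.48 = 37.1 kips.
Bearing: edge l_c = 0.5938, r_n = 23.16 kips; interior l_c = 1.188, r_n = 39 kips; R_n = 23.16 + 2·39 = 101.2 kips → 75.9 kips.
Block shear: A_gv = 2.188, A_nv = 1.406, A_nt = 0.3438 in²; R_n = min(0.6F_uA_nv, 0.6F_yA_gv) + U_bs·F_u·A_nt = 77.19 kips → 57.9 kips.
Bolt shear governs: 37.1 kips.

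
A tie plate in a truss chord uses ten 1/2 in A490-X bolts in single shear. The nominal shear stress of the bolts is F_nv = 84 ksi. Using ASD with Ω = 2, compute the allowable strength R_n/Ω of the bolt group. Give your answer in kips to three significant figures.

A_b = π × 0.5² / 4 = 0.1963 in².
R_n = F_nv · A_b · n · n_s = 84 × 0.1963 × 10 × 1 = 164.9 kips.
Allowable strength R_n/Ω = 164.9 / 2 = 82.5 kips.

82.5 kips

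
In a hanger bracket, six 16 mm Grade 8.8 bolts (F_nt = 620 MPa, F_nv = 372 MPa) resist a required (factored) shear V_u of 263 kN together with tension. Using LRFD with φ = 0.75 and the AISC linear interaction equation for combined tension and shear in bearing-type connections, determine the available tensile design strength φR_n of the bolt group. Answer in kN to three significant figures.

291 kN

A_b = π·16²/4 = 201.1 mm²; f_rv = 263 × 1000 / (6 × 201.1) = 218 MPa.
F'_nt = 1.3 F_nt − (F_nt / φF_nv) f_rv = 1.3·620 − (620/(0.75·372))·218 = 321.5 MPa, capped at F_nt → F'_nt = 321.5 MPa.
R_n = F'_nt · A_b · n = 321.5 × 201.1 × 6 / 1000 = 387.9 kN.
Design strength φR_n = 0.75 × 387.9 = 291 kN.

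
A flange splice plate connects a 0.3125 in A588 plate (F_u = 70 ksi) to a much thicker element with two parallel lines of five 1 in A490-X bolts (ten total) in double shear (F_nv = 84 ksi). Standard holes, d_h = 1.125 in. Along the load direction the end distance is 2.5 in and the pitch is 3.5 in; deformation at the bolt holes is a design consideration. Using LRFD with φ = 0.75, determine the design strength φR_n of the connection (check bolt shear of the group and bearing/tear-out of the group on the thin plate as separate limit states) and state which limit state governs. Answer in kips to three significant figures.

Bolt shear: A_b = π·1²/4 = 0.7854 in²; R_n = 84 × 0.7854 × 10 × 2 = 1319 kips → 0.75 × 1319 = 990 kips.
Bearing (1.2 l_c t F_u ≤ 2.4 d t F_u): upper limit = 2.4·1·0.3125·70 = 52.5 kips.
  Edge l_c = 2.5 − 1.125/2 = 1.938 → r_n = 50.86 kips; interior l_c = 3.5 − 1.125 = 2.375 → r_n = 52.5 kips.
  R_n,bearing = 2·50.86 + 8·52.5 = 521.7 kips → 0.75 × 521.7 = 391 kips.
Bearing governs: 391 kips.

391 kips (bearing governs)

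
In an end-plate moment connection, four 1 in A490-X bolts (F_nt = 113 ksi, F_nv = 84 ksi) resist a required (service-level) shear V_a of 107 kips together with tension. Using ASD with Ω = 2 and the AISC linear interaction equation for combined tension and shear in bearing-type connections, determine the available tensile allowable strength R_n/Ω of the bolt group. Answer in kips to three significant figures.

A_b = π·1²/4 = 0.7854 in²; f_rv = 107 / (4 × 0.7854) = 34.06 ksi.
F'_nt = 1.3 F_nt − (Ω F_nt / F_nv) f_rv = 1.3·113 − (2·113/84)·34.06 = 55.26 ksi, capped at F_nt → F'_nt = 55.26 ksi.
R_n = F'_nt · A_b · n = 55.26 × 0.7854 × 4 = 173.6 kips.
Allowable strength R_n/Ω = 173.6 / 2 = 86.8 kips.

86.8 kips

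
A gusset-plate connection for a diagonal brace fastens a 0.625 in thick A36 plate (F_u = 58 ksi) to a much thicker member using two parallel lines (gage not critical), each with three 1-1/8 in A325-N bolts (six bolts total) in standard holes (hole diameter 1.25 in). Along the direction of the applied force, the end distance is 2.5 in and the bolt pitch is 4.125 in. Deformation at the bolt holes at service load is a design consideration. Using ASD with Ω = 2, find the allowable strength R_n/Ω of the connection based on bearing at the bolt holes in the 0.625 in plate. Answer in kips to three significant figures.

Per bolt r_n = 1.2 l_c t F_u ≤ 2.4 d t F_u; upper limit = 2.4 × 1.125 × 0.625 × 58 = 97.87 kips.
Edge bolt: l_c = 2.5 − 1.25/2 = 1.875 in → 1.2 × 1.875 × 0.625 × 58 = 81.56 → r_n = 81.56 kips.
Interior bolts: l_c = 4.125 − 1.25 = 2.875 in → 1.2 × 2.875 × 0.625 × 58 = 125.1 → r_n = 97.87 kips.
R_n = 2 × 81.56 + 4 × 97.87 = 554.6 kips.
Allowable strength R_n/Ω = 554.6 / 2 = 277 kips.

277 kips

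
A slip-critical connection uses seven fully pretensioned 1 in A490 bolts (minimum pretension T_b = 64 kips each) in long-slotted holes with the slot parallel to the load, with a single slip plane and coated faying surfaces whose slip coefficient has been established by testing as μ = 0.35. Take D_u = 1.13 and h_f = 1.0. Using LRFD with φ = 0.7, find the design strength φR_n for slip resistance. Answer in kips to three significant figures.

R_n = μ · D_u · h_f · T_b · n_s · n_b = 0.35 × 1.13 × 1.0 × 64 × 1 × 7 = 177.2 kips.
Design strength φR_n = 0.7 × 177.2 = 124 kips.

124 kips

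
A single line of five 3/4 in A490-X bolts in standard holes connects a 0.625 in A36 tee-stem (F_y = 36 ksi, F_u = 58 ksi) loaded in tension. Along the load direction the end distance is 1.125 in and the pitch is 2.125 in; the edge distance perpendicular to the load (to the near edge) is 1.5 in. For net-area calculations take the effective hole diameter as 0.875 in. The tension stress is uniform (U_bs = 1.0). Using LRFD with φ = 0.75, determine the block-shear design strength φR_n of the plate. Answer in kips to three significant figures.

Shear plane L_v = 1.125 + 4·2.125 = 9.625 in; A_gv = 9.625 × 0.625 = 6.016 in².
A_nv = (9.625 − 4.5·0.875) × 0.625 = 3.555 in².
A_nt = (1.5 − 0.5·0.875) × 0.625 = 0.6641 in².
0.6 F_u A_nv = 123.7 kips; 0.6 F_y A_gv = 129.9 kips → shear rupture governs the shear term.
R_n = 123.7 + 1.0 × 58 × 0.6641 = 162.2 kips.
Design strength φR_n = 0.75 × 162.2 = 122 kips.

122 kips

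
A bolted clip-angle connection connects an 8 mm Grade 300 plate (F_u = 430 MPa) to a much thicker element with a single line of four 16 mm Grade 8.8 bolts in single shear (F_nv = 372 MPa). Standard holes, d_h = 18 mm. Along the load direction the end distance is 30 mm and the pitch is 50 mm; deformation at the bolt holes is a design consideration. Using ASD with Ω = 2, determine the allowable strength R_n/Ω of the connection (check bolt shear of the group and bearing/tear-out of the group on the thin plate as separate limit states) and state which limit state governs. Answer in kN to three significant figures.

Bolt shear: A_b = π·16²/4 = 201.1 mm²; R_n = 372 × 201.1 × 4 × 1 / 1000 = 299.2 kN → 299.2 / 2 = 150 kN.
Bearing (1.2 l_c t F_u ≤ 2.4 d t F_u): upper limit = 2.4·16·8·430 / 1000 = 132.1 kN.
  Edge l_c = 30 − 18/2 = 21 → r_n = 86.69 kN; interior l_c = 50 − 18 = 32 → r_n = 132.1 kN.
  R_n,bearing = 1·86.69 + 3·132.1 = 483 kN → 483 / 2 = 241 kN.
Bolt shear governs: 150 kN.

150 kN (bolt shear governs)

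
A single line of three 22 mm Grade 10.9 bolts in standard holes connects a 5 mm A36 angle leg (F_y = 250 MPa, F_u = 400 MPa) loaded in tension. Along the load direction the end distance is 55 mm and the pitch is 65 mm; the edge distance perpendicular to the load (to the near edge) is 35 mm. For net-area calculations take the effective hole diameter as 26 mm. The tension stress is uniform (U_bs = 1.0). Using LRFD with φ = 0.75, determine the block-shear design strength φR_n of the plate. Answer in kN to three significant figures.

Shear plane L_v = 55 + 2·65 = 185 mm; A_gv = 185 × 5 = 925 mm².
A_nv = (185 − 2.5·26) × 5 = 600 mm².
A_nt = (35 − 0.5·26) × 5 = 110 mm².
0.6 F_u A_nv = 144 kN; 0.6 F_y A_gv = 138.8 kN → shear yielding governs the shear term.
R_n = 138.8 + 1.0 × 400 × 110 / 1000 = 182.8 kN.
Design strength φR_n = 0.75 × 182.8 = 137 kN.

137 kN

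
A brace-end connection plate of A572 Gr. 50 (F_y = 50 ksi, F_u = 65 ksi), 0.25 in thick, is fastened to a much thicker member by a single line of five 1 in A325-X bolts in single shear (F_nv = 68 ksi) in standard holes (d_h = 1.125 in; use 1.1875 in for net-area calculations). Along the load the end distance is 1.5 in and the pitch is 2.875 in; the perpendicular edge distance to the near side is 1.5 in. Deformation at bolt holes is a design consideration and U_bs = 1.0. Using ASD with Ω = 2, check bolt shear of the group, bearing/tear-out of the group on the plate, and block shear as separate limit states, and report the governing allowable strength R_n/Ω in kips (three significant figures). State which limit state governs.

Bolt shear: A_b = π·1²/4 = 0.7854 in²; R_n = 68 × 0.7854 × 5 × 1 = 267 kips → 267 / 2 = 134 kips.
Bearing: edge l_c = 0.9375, r_n = 18.28 kips; interior l_c = 1.75, r_n = 34.12 kips; R_n = 18.28 + 4·34.12 = 154.8 kips → 77.4 kips.
Block shear: A_gv = 3.25, A_nv = 1.914, A_nt = 0.2266 in²; R_n = min(0.6F_uA_nv, 0.6F_yA_gv) + U_bs·F_u·A_nt = 89.38 kips → 44.7 kips.
Block shear governs: 44.7 kips.

44.7 kips (block shear governs)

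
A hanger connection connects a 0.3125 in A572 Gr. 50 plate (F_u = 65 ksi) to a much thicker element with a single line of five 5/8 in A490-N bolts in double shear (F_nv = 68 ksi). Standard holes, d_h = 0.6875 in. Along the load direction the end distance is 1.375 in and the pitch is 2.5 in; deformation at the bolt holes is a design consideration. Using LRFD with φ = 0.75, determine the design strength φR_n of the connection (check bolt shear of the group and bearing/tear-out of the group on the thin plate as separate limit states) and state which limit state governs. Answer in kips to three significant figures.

Bolt shear: A_b = π·0.625²/4 = 0.3068 in²; R_n = 68 × 0.3068 × 5 × 2 = 208.6 kips → 0.75 × 208.6 = 156 kips.
Bearing (1.2 l_c t F_u ≤ 2.4 d t F_u): upper limit = 2.4·0.625·0.3125·65 = 30.47 kips.
  Edge l_c = 1.375 − 0.6875/2 = 1.031 → r_n = 25.14 kips; interior l_c = 2.5 − 0.6875 = 1.812 → r_n = 30.47 kips.
  R_n,bearing = 1·25.14 + 4·30.47 = 147 kips → 0.75 × 147 = 110 kips.
Bearing governs: 110 kips.

110 kips (bearing governs)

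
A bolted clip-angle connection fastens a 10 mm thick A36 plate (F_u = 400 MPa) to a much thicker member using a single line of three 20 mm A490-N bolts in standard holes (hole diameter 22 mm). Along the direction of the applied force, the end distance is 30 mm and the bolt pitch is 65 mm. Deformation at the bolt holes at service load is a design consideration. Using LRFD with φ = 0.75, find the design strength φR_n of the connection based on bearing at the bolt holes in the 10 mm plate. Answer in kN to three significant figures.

356 kN

Per bolt r_n = 1.2 l_c t F_u ≤ 2.4 d t F_u; upper limit = 2.4 × 20 × 10 × 400 / 1000 = 192 kN.
Edge bolt: l_c = 30 − 22/2 = 19 mm → 1.2 × 19 × 10 × 400 / 1000 = 91.2 → r_n = 91.2 kN.
Interior bolts: l_c = 65 − 22 = 43 mm → 1.2 × 43 × 10 × 400 / 1000 = 206.4 → r_n = 192 kN.
R_n = 1 × 91.2 + 2 × 192 = 475.2 kN.
Design strength φR_n = 0.75 × 475.2 = 356 kN.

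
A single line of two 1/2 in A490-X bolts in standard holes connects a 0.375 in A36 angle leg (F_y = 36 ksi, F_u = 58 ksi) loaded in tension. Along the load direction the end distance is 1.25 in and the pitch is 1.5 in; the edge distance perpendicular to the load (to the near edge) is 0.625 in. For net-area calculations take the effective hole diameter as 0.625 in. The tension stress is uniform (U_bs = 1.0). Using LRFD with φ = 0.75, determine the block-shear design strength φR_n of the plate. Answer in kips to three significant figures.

21.8 kips

Shear plane L_v = 1.25 + 1·1.5 = 2.75 in; A_gv = 2.75 × 0.375 = 1.031 in².
A_nv = (2.75 − 1.5·0.625) × 0.375 = 0.6797 in².
A_nt = (0.625 − 0.5·0.625) × 0.375 = 0.1172 in².
0.6 F_u A_nv = 23.65 kips; 0.6 F_y A_gv = 22.27 kips → shear yielding governs the shear term.
R_n = 22.27 + 1.0 × 58 × 0.1172 = 29.07 kips.
Design strength φR_n = 0.75 × 29.07 = 21.8 kips.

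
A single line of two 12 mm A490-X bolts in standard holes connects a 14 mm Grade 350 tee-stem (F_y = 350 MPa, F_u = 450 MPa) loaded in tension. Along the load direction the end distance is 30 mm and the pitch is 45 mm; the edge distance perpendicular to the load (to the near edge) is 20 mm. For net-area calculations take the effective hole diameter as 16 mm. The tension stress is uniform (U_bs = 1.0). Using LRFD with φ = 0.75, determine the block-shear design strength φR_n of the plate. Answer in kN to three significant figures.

201 kN

Shear plane L_v = 30 + 1·45 = 75 mm; A_gv = 75 × 14 = 1050 mm².
A_nv = (75 − 1.5·16) × 14 = 714 mm².
A_nt = (20 − 0.5·16) × 14 = 168 mm².
0.6 F_u A_nv = 192.8 kN; 0.6 F_y A_gv = 220.5 kN → shear rupture governs the shear term.
R_n = 192.8 + 1.0 × 450 × 168 / 1000 = 268.4 kN.
Design strength φR_n = 0.75 × 268.4 = 201 kN.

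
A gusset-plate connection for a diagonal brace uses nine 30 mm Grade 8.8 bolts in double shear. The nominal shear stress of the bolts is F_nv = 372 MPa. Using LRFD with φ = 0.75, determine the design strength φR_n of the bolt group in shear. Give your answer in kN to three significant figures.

3550 kN

A_b = π × 30² / 4 = 706.9 mm².
R_n = F_nv · A_b · n · n_s = 372 × 706.9 × 9 × 2 / 1000 = 4733 kN.
Design strength φR_n = 0.75 × 4733 = 3550 kN.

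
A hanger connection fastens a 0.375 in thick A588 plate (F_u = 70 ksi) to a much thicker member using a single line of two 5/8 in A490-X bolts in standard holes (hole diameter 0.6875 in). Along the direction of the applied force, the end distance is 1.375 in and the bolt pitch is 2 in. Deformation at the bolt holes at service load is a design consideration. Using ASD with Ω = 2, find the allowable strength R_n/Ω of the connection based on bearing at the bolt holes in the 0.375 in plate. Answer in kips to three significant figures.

Per bolt r_n = 1.2 l_c t F_u ≤ 2.4 d t F_u; upper limit = 2.4 × 0.625 × 0.375 × 70 = 39.38 kips.
Edge bolt: l_c = 1.375 − 0.6875/2 = 1.031 in → 1.2 × 1.031 × 0.375 × 70 = 32.48 → r_n = 32.48 kips.
Interior bolts: l_c = 2 − 0.6875 = 1.312 in → 1.2 × 1.312 × 0.375 × 70 = 41.34 → r_n = 39.38 kips.
R_n = 1 × 32.48 + 1 × 39.38 = 71.86 kips.
Allowable strength R_n/Ω = 71.86 / 2 = 35.9 kips.

35.9 kips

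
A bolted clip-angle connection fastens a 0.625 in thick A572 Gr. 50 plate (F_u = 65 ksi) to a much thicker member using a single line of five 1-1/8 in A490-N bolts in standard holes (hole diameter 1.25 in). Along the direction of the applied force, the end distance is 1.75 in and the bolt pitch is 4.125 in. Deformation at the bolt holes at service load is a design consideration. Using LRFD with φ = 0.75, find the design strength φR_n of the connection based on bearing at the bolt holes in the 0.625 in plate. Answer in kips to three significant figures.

Per bolt r_n = 1.2 l_c t F_u ≤ 2.4 d t F_u; upper limit = 2.4 × 1.125 × 0.625 × 65 = 109.7 kips.
Edge bolt: l_c = 1.75 − 1.25/2 = 1.125 in → 1.2 × 1.125 × 0.625 × 65 = 54.84 → r_n = 54.84 kips.
Interior bolts: l_c = 4.125 − 1.25 = 2.875 in → 1.2 × 2.875 × 0.625 × 65 = 140.2 → r_n = 109.7 kips.
R_n = 1 × 54.84 + 4 × 109.7 = 493.6 kips.
Design strength φR_n = 0.75 × 493.6 = 370 kips.

370 kips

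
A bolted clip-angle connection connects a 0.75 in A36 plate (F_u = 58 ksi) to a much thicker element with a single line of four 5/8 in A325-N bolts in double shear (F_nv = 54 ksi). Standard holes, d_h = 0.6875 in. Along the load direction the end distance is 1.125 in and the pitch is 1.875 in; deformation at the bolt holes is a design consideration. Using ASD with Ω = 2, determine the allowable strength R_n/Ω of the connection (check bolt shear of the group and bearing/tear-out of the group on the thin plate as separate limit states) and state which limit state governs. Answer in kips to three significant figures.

66.3 kips (bolt shear governs)

Bolt shear: A_b = π·0.625²/4 = 0.3068 in²; R_n = 54 × 0.3068 × 4 × 2 = 132.5 kips → 132.5 / 2 = 66.3 kips.
Bearing (1.2 l_c t F_u ≤ 2.4 d t F_u): upper limit = 2.4·0.625·0.75·58 = 65.25 kips.
  Edge l_c = 1.125 − 0.6875/2 = 0.7812 → r_n = 40.78 kips; interior l_c = 1.875 − 0.6875 = 1.188 → r_n = 61.99 kips.
  R_n,bearing = 1·40.78 + 3·61.99 = 226.7 kips → 226.7 / 2 = 113 kips.
Bolt shear governs: 66.3 kips.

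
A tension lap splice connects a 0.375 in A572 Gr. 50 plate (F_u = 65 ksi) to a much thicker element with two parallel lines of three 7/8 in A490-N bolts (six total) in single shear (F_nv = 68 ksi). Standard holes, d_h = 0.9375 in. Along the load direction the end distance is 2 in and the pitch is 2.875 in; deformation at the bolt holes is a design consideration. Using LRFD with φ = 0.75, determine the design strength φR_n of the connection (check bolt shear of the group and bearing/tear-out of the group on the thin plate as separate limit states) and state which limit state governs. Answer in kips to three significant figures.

Bolt shear: A_b = π·0.875²/4 = 0.6013 in²; R_n = 68 × 0.6013 × 6 × 1 = 245.3 kips → 0.75 × 245.3 = 184 kips.
Bearing (1.2 l_c t F_u ≤ 2.4 d t F_u): upper limit = 2.4·0.875·0.375·65 = 51.19 kips.
  Edge l_c = 2 − 0.9375/2 = 1.531 → r_n = 44.79 kips; interior l_c = 2.875 − 0.9375 = 1.938 → r_n = 51.19 kips.
  R_n,bearing = 2·44.79 + 4·51.19 = 294.3 kips → 0.75 × 294.3 = 221 kips.
Bolt shear governs: 184 kips.

184 kips (bolt shear governs)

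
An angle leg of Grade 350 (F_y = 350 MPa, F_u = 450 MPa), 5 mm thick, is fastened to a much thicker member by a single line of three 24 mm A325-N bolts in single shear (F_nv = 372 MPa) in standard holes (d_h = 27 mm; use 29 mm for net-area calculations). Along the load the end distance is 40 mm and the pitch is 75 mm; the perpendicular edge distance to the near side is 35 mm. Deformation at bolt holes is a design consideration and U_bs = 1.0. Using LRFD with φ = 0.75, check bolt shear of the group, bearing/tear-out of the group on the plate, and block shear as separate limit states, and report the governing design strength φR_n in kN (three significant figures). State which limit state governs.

154 kN (block shear governs)

Bolt shear: A_b = π·24²/4 = 452.4 mm²; R_n = 372 × 452.4 × 3 × 1 / 1000 = 504.9 kN → 0.75 × 504.9 = 379 kN.
Bearing: edge l_c = 26.5, r_n = 71.55 kN; interior l_c = 48, r_n = 129.6 kN; R_n = 71.55 + 2·129.6 = 330.8 kN → 248 kN.
Block shear: A_gv = 950, A_nv = 587.5, A_nt = 102.5 mm²; R_n = min(0.6F_uA_nv, 0.6F_yA_gv) + U_bs·F_u·A_nt = 204.8 kN → 154 kN.
Block shear governs: 154 kN.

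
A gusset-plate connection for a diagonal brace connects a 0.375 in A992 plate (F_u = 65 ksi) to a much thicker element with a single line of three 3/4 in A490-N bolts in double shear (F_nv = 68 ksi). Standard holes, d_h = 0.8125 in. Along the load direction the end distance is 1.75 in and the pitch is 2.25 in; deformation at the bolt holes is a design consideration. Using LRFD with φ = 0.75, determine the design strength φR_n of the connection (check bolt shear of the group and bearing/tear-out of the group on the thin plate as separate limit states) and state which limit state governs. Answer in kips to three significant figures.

92.5 kips (bearing governs)

Bolt shear: A_b = π·0.75²/4 = 0.4418 in²; R_n = 68 × 0.4418 × 3 × 2 = 180.2 kips → 0.75 × 180.2 = 135 kips.
Bearing (1.2 l_c t F_u ≤ 2.4 d t F_u): upper limit = 2.4·0.75·0.375·65 = 43.87 kips.
  Edge l_c = 1.75 − 0.8125/2 = 1.344 → r_n = 39.3 kips; interior l_c = 2.25 − 0.8125 = 1.438 → r_n = 42.05 kips.
  R_n,bearing = 1·39.3 + 2·42.05 = 123.4 kips → 0.75 × 123.4 = 92.5 kips.
Bearing governs: 92.5 kips.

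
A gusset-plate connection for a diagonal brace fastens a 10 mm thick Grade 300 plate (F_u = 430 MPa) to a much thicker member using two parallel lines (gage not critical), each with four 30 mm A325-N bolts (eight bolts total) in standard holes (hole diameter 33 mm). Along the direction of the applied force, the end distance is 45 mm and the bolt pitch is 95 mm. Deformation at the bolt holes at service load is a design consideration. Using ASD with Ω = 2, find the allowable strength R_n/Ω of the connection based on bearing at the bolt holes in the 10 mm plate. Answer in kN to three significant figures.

1080 kN

Per bolt r_n = 1.2 l_c t F_u ≤ 2.4 d t F_u; upper limit = 2.4 × 30 × 10 × 430 / 1000 = 309.6 kN.
Edge bolt: l_c = 45 − 33/2 = 28.5 mm → 1.2 × 28.5 × 10 × 430 / 1000 = 147.1 → r_n = 147.1 kN.
Interior bolts: l_c = 95 − 33 = 62 mm → 1.2 × 62 × 10 × 430 / 1000 = 319.9 → r_n = 309.6 kN.
R_n = 2 × 147.1 + 6 × 309.6 = 2152 kN.
Allowable strength R_n/Ω = 2152 / 2 = 1080 kN.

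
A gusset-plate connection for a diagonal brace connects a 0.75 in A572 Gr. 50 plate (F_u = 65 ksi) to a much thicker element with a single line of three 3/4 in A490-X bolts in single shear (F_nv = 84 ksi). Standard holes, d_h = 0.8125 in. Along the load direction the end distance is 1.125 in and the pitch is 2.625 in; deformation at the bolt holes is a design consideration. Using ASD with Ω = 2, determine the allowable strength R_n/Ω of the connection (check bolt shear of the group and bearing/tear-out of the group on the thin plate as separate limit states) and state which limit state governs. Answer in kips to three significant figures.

55.7 kips (bolt shear governs)

Bolt shear: A_b = π·0.75²/4 = 0.4418 in²; R_n = 84 × 0.4418 × 3 × 1 = 111.3 kips → 111.3 / 2 = 55.7 kips.
Bearing (1.2 l_c t F_u ≤ 2.4 d t F_u): upper limit = 2.4·0.75·0.75·65 = 87.75 kips.
  Edge l_c = 1.125 − 0.8125/2 = 0.7188 → r_n = 42.05 kips; interior l_c = 2.625 − 0.8125 = 1.812 → r_n = 87.75 kips.
  R_n,bearing = 1·42.05 + 2·87.75 = 217.5 kips → 217.5 / 2 = 109 kips.
Bolt shear governs: 55.7 kips.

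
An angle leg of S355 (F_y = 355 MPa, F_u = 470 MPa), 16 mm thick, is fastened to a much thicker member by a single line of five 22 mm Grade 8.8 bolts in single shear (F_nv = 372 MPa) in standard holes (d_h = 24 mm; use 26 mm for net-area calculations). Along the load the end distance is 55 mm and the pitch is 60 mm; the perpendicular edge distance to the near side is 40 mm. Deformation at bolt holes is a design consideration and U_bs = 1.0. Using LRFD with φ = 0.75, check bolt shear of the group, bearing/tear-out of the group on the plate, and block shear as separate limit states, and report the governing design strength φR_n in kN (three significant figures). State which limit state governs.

530 kN (bolt shear governs)

Bolt shear: A_b = π·22²/4 = 380.1 mm²; R_n = 372 × 380.1 × 5 × 1 / 1000 = 707 kN → 0.75 × 707 = 530 kN.
Bearing: edge l_c = 43, r_n = 388 kN; interior l_c = 36, r_n = 324.9 kN; R_n = 388 + 4·324.9 = 1687 kN → 1270 kN.
Block shear: A_gv = 4720, A_nv = 2848, A_nt = 432 mm²; R_n = min(0.6F_uA_nv, 0.6F_yA_gv) + U_bs·F_u·A_nt = 1006 kN → 755 kN.
Bolt shear governs: 530 kN.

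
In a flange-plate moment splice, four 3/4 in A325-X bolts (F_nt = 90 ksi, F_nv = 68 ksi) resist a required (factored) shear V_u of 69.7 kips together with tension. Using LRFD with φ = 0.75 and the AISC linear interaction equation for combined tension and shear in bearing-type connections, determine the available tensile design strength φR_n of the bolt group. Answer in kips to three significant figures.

62.8 kips

A_b = π·0.75²/4 = 0.4418 in²; f_rv = 69.7 / (4 × 0.4418) = 39.44 ksi.
F'_nt = 1.3 F_nt − (F_nt / φF_nv) f_rv = 1.3·90 − (90/(0.75·68))·39.44 = 47.4 ksi, capped at F_nt → F'_nt = 47.4 ksi.
R_n = F'_nt · A_b · n = 47.4 × 0.4418 × 4 = 83.76 kips.
Design strength φR_n = 0.75 × 83.76 = 62.8 kips.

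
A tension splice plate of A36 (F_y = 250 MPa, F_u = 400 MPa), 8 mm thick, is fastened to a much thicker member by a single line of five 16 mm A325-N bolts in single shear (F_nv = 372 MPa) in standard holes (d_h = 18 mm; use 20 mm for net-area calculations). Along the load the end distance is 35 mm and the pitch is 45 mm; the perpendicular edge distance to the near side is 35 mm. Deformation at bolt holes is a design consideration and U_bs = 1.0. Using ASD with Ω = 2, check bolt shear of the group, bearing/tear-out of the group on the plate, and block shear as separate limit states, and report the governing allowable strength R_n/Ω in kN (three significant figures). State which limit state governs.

Bolt shear: A_b = π·16²/4 = 201.1 mm²; R_n = 372 × 201.1 × 5 × 1 / 1000 = 374 kN → 374 / 2 = 187 kN.
Bearing: edge l_c = 26, r_n = 99.84 kN; interior l_c = 27, r_n = 103.7 kN; R_n = 99.84 + 4·103.7 = 514.6 kN → 257 kN.
Block shear: A_gv = 1720, A_nv = 1000, A_nt = 200 mm²; R_n = min(0.6F_uA_nv, 0.6F_yA_gv) + U_bs·F_u·A_nt = 320 kN → 160 kN.
Block shear governs: 160 kN.

160 kN (block shear governs)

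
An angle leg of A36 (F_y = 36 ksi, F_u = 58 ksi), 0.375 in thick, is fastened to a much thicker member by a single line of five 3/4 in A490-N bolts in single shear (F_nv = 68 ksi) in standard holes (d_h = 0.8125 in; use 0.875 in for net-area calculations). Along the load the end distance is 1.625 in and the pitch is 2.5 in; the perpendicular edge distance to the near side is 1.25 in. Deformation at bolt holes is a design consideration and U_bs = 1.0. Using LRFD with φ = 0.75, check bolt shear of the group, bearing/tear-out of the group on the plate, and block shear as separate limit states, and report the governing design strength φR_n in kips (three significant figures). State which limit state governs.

83.9 kips (block shear governs)

Bolt shear: A_b = π·0.75²/4 = 0.4418 in²; R_n = 68 × 0.4418 × 5 × 1 = 150.2 kips → 0.75 × 150.2 = 113 kips.
Bearing: edge l_c = 1.219, r_n = 31.81 kips; interior l_c = 1.688, r_n = 39.15 kips; R_n = 31.81 + 4·39.15 = 188.4 kips → 141 kips.
Block shear: A_gv = 4.359, A_nv = 2.883, A_nt = 0.3047 in²; R_n = min(0.6F_uA_nv, 0.6F_yA_gv) + U_bs·F_u·A_nt = 111.8 kips → 83.9 kips.
Block shear governs: 83.9 kips.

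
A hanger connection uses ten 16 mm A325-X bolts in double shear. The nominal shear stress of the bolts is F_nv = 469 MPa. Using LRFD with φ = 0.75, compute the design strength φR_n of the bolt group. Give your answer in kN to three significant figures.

A_b = π × 16² / 4 = 201.1 mm².
R_n = F_nv · A_b · n · n_s = 469 × 201.1 × 10 × 2 / 1000 = 1886 kN.
Design strength φR_n = 0.75 × 1886 = 1410 kN.

1410 kN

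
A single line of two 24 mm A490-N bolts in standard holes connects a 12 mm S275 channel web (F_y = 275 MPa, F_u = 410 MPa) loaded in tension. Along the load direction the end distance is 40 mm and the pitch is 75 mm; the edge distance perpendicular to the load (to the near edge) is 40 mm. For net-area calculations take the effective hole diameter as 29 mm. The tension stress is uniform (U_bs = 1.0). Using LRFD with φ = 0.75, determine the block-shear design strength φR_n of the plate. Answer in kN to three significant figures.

252 kN

Shear plane L_v = 40 + 1·75 = 115 mm; A_gv = 115 × 12 = 1380 mm².
A_nv = (115 − 1.5·29) × 12 = 858 mm².
A_nt = (40 − 0.5·29) × 12 = 306 mm².
0.6 F_u A_nv = 211.1 kN; 0.6 F_y A_gv = 227.7 kN → shear rupture governs the shear term.
R_n = 211.1 + 1.0 × 410 × 306 / 1000 = 336.5 kN.
Design strength φR_n = 0.75 × 336.5 = 252 kN.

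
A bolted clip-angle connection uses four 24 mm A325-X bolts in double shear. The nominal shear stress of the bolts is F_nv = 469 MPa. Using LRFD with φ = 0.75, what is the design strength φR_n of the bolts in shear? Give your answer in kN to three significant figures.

A_b = π × 24² / 4 = 452.4 mm².
R_n = F_nv · A_b · n · n_s = 469 × 452.4 × 4 × 2 / 1000 = 1697 kN.
Design strength φR_n = 0.75 × 1697 = 1270 kN.

1270 kN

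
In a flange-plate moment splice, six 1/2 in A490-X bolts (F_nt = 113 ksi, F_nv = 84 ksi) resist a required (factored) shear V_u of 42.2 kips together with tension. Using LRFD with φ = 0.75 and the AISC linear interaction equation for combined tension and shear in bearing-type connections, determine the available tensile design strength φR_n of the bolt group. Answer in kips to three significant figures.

73 kips

A_b = π·0.5²/4 = 0.1963 in²; f_rv = 42.2 / (6 × 0.1963) = 35.82 ksi.
F'_nt = 1.3 F_nt − (F_nt / φF_nv) f_rv = 1.3·113 − (113/(0.75·84))·35.82 = 82.65 ksi, capped at F_nt → F'_nt = 82.65 ksi.
R_n = F'_nt · A_b · n = 82.65 × 0.1963 × 6 = 97.37 kips.
Design strength φR_n = 0.75 × 97.37 = 73 kips.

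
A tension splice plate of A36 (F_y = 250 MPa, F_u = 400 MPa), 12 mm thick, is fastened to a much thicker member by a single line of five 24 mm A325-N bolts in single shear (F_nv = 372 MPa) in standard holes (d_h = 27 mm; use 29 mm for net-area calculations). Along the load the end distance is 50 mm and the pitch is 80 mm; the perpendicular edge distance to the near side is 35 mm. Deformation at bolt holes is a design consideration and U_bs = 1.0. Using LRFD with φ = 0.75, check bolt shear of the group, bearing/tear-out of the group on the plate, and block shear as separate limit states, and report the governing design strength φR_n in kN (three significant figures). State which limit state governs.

573 kN (block shear governs)

Bolt shear: A_b = π·24²/4 = 452.4 mm²; R_n = 372 × 452.4 × 5 × 1 / 1000 = 841.4 kN → 0.75 × 841.4 = 631 kN.
Bearing: edge l_c = 36.5, r_n = 210.2 kN; interior l_c = 53, r_n = 276.5 kN; R_n = 210.2 + 4·276.5 = 1316 kN → 987 kN.
Block shear: A_gv = 4440, A_nv = 2874, A_nt = 246 mm²; R_n = min(0.6F_uA_nv, 0.6F_yA_gv) + U_bs·F_u·A_nt = 764.4 kN → 573 kN.
Block shear governs: 573 kN.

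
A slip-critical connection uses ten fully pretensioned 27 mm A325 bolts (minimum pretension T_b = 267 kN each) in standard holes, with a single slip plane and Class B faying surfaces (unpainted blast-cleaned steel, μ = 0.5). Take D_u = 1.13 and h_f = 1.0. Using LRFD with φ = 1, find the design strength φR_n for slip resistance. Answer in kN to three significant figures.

R_n = μ · D_u · h_f · T_b · n_s · n_b = 0.5 × 1.13 × 1.0 × 267 × 1 × 10 = 1509 kN.
Design strength φR_n = 1 × 1509 = 1510 kN.

1510 kN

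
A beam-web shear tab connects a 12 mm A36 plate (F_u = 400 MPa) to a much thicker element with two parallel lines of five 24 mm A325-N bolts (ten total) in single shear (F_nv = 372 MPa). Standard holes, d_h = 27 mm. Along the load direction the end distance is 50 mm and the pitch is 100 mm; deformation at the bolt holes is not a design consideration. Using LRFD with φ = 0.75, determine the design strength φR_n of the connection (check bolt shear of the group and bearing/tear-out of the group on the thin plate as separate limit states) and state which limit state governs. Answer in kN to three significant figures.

Bolt shear: A_b = π·24²/4 = 452.4 mm²; R_n = 372 × 452.4 × 10 × 1 / 1000 = 1683 kN → 0.75 × 1683 = 1260 kN.
Bearing (1.5 l_c t F_u ≤ 3.0 d t F_u): upper limit = 3.0·24·12·400 / 1000 = 345.6 kN.
  Edge l_c = 50 − 27/2 = 36.5 → r_n = 262.8 kN; interior l_c = 100 − 27 = 73 → r_n = 345.6 kN.
  R_n,bearing = 2·262.8 + 8·345.6 = 3290 kN → 0.75 × 3290 = 2470 kN.
Bolt shear governs: 1260 kN.

1260 kN (bolt shear governs)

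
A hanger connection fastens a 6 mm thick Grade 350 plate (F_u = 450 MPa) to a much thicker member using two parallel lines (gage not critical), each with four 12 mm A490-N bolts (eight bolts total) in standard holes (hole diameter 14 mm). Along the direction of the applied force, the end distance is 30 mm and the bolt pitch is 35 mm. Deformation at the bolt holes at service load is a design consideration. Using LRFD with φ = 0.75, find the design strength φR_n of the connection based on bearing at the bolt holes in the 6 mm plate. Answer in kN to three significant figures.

Per bolt r_n = 1.2 l_c t F_u ≤ 2.4 d t F_u; upper limit = 2.4 × 12 × 6 × 450 / 1000 = 77.76 kN.
Edge bolt: l_c = 30 − 14/2 = 23 mm → 1.2 × 23 × 6 × 450 / 1000 = 74.52 → r_n = 74.52 kN.
Interior bolts: l_c = 35 − 14 = 21 mm → 1.2 × 21 × 6 × 450 / 1000 = 68.04 → r_n = 68.04 kN.
R_n = 2 × 74.52 + 6 × 68.04 = 557.3 kN.
Design strength φR_n = 0.75 × 557.3 = 418 kN.

418 kN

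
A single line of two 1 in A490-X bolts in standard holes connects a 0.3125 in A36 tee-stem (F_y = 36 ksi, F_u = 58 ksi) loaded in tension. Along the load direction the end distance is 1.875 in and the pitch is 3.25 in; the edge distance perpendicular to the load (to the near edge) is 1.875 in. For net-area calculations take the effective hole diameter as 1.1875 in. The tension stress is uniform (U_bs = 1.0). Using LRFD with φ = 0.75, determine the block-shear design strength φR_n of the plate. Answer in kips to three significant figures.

Shear plane L_v = 1.875 + 1·3.25 = 5.125 in; A_gv = 5.125 × 0.3125 = 1.602 in².
A_nv = (5.125 − 1.5·1.1875) × 0.3125 = 1.045 in².
A_nt = (1.875 − 0.5·1.1875) × 0.3125 = 0.4004 in².
0.6 F_u A_nv = 36.36 kips; 0.6 F_y A_gv = 34.59 kips → shear yielding governs the shear term.
R_n = 34.59 + 1.0 × 58 × 0.4004 = 57.82 kips.
Design strength φR_n = 0.75 × 57.82 = 43.4 kips.

43.4 kips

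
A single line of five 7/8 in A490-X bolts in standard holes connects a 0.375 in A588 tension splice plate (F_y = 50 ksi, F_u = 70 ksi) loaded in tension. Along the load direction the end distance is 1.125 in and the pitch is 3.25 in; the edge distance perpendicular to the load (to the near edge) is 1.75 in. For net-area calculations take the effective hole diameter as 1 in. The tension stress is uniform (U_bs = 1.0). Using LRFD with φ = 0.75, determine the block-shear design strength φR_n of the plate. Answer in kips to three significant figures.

138 kips

Shear plane L_v = 1.125 + 4·3.25 = 14.12 in; A_gv = 14.12 × 0.375 = 5.297 in².
A_nv = (14.12 − 4.5·1) × 0.375 = 3.609 in².
A_nt = (1.75 − 0.5·1) × 0.375 = 0.4688 in².
0.6 F_u A_nv = 151.6 kips; 0.6 F_y A_gv = 158.9 kips → shear rupture governs the shear term.
R_n = 151.6 + 1.0 × 70 × 0.4688 = 184.4 kips.
Design strength φR_n = 0.75 × 184.4 = 138 kips.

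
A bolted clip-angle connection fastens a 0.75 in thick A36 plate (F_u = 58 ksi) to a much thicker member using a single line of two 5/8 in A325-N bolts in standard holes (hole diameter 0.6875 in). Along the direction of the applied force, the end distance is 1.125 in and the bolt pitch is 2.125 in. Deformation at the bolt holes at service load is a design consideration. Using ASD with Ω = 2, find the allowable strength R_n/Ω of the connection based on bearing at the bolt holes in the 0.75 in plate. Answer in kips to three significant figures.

53 kips

Per bolt r_n = 1.2 l_c t F_u ≤ 2.4 d t F_u; upper limit = 2.4 × 0.625 × 0.75 × 58 = 65.25 kips.
Edge bolt: l_c = 1.125 − 0.6875/2 = 0.7812 in → 1.2 × 0.7812 × 0.75 × 58 = 40.78 → r_n = 40.78 kips.
Interior bolts: l_c = 2.125 − 0.6875 = 1.438 in → 1.2 × 1.438 × 0.75 × 58 = 75.04 → r_n = 65.25 kips.
R_n = 1 × 40.78 + 1 × 65.25 = 106 kips.
Allowable strength R_n/Ω = 106 / 2 = 53 kips.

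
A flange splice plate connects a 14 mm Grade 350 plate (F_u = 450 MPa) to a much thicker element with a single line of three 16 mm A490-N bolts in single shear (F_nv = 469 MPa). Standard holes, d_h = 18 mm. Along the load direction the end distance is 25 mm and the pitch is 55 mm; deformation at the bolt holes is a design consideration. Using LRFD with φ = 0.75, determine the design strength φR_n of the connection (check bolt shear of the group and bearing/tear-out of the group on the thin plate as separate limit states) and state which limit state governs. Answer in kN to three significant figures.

Bolt shear: A_b = π·16²/4 = 201.1 mm²; R_n = 469 × 201.1 × 3 × 1 / 1000 = 282.9 kN → 0.75 × 282.9 = 212 kN.
Bearing (1.2 l_c t F_u ≤ 2.4 d t F_u): upper limit = 2.4·16·14·450 / 1000 = 241.9 kN.
  Edge l_c = 25 − 18/2 = 16 → r_n = 121 kN; interior l_c = 55 − 18 = 37 → r_n = 241.9 kN.
  R_n,bearing = 1·121 + 2·241.9 = 604.8 kN → 0.75 × 604.8 = 454 kN.
Bolt shear governs: 212 kN.

212 kN (bolt shear governs)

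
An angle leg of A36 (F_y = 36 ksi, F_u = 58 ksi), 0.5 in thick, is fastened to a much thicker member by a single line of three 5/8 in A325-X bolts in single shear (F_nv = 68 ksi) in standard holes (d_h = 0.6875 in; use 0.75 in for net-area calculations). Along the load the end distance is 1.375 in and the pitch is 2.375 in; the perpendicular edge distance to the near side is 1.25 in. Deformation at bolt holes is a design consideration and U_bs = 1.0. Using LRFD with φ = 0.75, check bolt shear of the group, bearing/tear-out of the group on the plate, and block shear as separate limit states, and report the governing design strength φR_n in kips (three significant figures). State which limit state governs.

Bolt shear: A_b = π·0.625²/4 = 0.3068 in²; R_n = 68 × 0.3068 × 3 × 1 = 62.59 kips → 0.75 × 62.59 = 46.9 kips.
Bearing: edge l_c = 1.031, r_n = 35.89 kips; interior l_c = 1.688, r_n = 43.5 kips; R_n = 35.89 + 2·43.5 = 122.9 kips → 92.2 kips.
Block shear: A_gv = 3.062, A_nv = 2.125, A_nt = 0.4375 in²; R_n = min(0.6F_uA_nv, 0.6F_yA_gv) + U_bs·F_u·A_nt = 91.52 kips → 68.6 kips.
Bolt shear governs: 46.9 kips.

46.9 kips (bolt shear governs)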